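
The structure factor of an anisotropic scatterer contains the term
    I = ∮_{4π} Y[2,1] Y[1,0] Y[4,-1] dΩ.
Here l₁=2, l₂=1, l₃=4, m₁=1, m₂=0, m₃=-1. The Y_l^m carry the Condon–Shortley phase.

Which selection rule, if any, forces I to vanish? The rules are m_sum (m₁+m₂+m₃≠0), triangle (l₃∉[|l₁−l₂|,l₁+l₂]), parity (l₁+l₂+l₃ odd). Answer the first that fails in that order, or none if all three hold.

m₁+m₂+m₃ = 1 + 0 − 1 = 0  ✓
triangle: need |l₁−l₂| ≤ l₃ ≤ l₁+l₂ = [1,3]; l₃=4 is outside  ✗
parity: l₁+l₂+l₃ = 7 is odd

triangle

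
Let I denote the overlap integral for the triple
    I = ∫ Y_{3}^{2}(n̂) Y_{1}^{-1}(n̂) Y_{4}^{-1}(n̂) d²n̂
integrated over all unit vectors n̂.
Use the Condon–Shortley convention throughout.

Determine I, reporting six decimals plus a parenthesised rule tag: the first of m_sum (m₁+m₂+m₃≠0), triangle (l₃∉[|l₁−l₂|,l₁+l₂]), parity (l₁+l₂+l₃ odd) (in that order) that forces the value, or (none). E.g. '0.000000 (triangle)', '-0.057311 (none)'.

-0.106622 (none)

Rules hold: Σm=0, L=8 even, 2≤4≤4.
N = 7·3·9 = 189
Δ = 0!·6!·2!/9! = 1/252
Racah Σ t=0..0: t=0:+1/36 = 1/36
⇒ 3j(3 1 4; 0 0 0)² = 4/63, sgn +1
Racah Σ t=0..0: t=0:+1/240 = 1/240
⇒ 3j(3 1 4; 2 -1 -1)² = 1/84, sgn -1
4πI² = N·(3j₀)²·(3jₘ)² = 1/7
I = -1·√(0.142857/4π) = -0.10662181
No selection rule forces the value: the integral is nonzero (none).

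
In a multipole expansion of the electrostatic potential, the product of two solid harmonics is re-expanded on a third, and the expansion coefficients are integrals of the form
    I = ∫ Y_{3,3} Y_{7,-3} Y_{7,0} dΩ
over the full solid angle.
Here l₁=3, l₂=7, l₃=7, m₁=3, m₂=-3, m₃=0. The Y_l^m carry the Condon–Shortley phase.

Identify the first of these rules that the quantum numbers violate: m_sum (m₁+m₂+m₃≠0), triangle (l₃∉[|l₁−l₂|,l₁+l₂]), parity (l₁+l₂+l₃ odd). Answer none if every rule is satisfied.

m₁+m₂+m₃ = 3 − 3 + 0 = 0  ✓
triangle: |3−7|=4 ≤ l₃=7 ≤ 3+7=10  ✓
parity: l₁+l₂+l₃ = 17 is odd  ✗

parity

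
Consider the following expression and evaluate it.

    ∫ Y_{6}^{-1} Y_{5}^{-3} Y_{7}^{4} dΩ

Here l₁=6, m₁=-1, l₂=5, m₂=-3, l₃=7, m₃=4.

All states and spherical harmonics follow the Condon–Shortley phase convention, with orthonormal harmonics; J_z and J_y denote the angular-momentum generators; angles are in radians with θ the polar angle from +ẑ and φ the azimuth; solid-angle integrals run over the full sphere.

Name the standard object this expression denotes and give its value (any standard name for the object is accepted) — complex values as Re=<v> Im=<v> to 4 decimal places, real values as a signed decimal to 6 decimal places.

Gaunt coefficient, -0.099902

This is a Gaunt coefficient — the integral of a triple product of spherical harmonics over the sphere.
Checks pass: Σm=0; 18 even; l₃=7∈[1,11].
(2·6+1)(2·5+1)(2·7+1) = 2145
Δ: 4! 8! 6! / 19! → 1/174594420
sum: t=0:+1/4147200 t=1:−1/207360 t=2:+1/82944 t=3:−1/207360 t=4:+1/4147200 = 1/345600
3j²(6 5 7; 0 0 0) = Δ·Π!·Σ² = 420/46189  (sign -1)
sum: t=0:+1/5806080 t=1:−1/1036800 t=2:+1/2073600 = -1/3225600
3j²(6 5 7; -1 -3 4) = Δ·Π!·Σ² = 27/4199  (sign +1)
combine: 4πI² = 2145·420/46189·27/4199 = 170100/1356277
take √, sign -1: I = -0.09990173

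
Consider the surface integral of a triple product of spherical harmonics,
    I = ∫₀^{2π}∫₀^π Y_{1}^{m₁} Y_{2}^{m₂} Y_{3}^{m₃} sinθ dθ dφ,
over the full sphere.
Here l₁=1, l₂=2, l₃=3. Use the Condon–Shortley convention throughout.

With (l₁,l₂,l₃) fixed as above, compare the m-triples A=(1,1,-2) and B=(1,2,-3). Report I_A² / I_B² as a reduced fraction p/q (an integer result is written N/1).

Same 1,2,3: normalisation and zero-m 3j drop out of the ratio.
A: Δ: 0! 2! 4! / 7! → 1/105; sum: t=0:+1/12 = 1/12; 3j²(1 2 3; 1 1 -2) = Δ·Π!·Σ² = 2/21  (sign -1)
B: Δ: 0! 2! 4! / 7! → 1/105; sum: t=0:+1/48 = 1/48; 3j²(1 2 3; 1 2 -3) = Δ·Π!·Σ² = 1/7  (sign +1)
I_A²/I_B² = (2/21)/(1/7) = 2/3

2/3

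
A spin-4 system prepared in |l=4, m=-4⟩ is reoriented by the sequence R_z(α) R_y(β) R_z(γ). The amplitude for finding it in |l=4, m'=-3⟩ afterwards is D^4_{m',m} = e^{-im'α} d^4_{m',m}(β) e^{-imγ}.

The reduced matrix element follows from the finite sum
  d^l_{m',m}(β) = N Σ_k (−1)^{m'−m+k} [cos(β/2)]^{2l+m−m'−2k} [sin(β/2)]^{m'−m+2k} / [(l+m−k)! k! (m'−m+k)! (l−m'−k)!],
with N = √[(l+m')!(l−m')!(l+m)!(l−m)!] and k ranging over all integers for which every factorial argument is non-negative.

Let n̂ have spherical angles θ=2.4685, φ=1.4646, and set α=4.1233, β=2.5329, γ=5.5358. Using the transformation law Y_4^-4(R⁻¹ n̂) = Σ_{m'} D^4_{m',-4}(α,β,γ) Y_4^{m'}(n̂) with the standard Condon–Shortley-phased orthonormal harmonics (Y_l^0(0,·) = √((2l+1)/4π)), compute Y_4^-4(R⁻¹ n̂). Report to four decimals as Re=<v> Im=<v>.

Re=-0.0612 Im=-0.3482

Need the full column D^4_{m',-4} for m'=−4..4 at α=4.1233, β=2.5329, γ=5.5358.
cos(β/2)=0.299670, sin(β/2)=0.954043
d^4_{-4,-4}: single k=0 term ⇒ +0.000065;  D = +0.000038+0.000052i
d^4_{-3,-4}: single k=0 term ⇒ -0.000586;  D = +0.000585-0.000026i
d^4_{-2,-4}: single k=0 term ⇒ +0.003488;  D = +0.001807-0.002983i
d^4_{-1,-4}: single k=0 term ⇒ -0.015704;  D = -0.006647-0.014228i
d^4_{0,-4}: single k=0 term ⇒ +0.055897;  D = -0.055252-0.008467i
d^4_{1,-4}: single k=0 term ⇒ -0.159170;  D = -0.107461+0.117420i
d^4_{2,-4}: single k=0 term ⇒ +0.358321;  D = +0.085371+0.348002i
d^4_{3,-4}: single k=0 term ⇒ -0.609766;  D = +0.573106+0.208241i
d^4_{4,-4}: single k=0 term ⇒ +0.686347;  D = +0.553296-0.406122i
Y_4^{m'}(θ=2.4685,φ=1.4646) and Σ D·Y over m':
  (+0.0000+0.0001i)·(+0.0609+0.0275i)  (+0.0006-0.0000i)·(+0.0743-0.2252i)  (+0.0018-0.0030i)·(-0.4168-0.0899i)  (-0.0066-0.0142i)·(-0.0313+0.2934i)  (-0.0553-0.0085i)·(-0.2390+0.0000i)  (-0.1075+0.1174i)·(+0.0313+0.2934i)  (+0.0854+0.3480i)·(-0.4168+0.0899i)  (+0.5731+0.2082i)·(-0.0743-0.2252i)  (+0.5533-0.4061i)·(+0.0609-0.0275i)
Y_4^-4(R⁻¹ n̂) = -0.061232-0.348249i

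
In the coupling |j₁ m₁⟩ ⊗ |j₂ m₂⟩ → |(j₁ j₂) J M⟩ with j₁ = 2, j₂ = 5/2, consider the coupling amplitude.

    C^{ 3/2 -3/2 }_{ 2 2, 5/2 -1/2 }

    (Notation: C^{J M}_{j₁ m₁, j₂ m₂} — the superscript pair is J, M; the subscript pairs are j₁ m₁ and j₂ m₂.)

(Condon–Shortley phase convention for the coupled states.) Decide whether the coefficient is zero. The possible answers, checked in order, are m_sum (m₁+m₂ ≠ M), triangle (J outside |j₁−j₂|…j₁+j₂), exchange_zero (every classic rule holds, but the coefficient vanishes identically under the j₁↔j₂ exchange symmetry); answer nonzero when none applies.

m-sum: m₁+m₂ = 2+(-1/2) = 3/2, M = -3/2  ✗ ⇒ coefficient is 0

m_sum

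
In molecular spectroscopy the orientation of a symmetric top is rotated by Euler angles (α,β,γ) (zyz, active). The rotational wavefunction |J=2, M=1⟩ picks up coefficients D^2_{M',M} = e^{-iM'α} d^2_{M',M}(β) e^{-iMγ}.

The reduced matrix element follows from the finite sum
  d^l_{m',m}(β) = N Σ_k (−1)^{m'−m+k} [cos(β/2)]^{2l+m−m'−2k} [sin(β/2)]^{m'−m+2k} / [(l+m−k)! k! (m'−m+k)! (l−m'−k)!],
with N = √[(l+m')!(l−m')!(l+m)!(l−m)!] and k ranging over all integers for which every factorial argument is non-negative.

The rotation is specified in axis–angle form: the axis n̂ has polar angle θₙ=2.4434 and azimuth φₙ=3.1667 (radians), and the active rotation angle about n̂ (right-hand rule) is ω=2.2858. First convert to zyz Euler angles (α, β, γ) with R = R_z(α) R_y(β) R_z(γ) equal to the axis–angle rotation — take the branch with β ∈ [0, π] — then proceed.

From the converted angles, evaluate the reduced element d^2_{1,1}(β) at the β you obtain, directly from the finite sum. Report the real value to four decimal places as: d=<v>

Axis–angle → zyz. n̂ = (sinθₙcosφₙ, sinθₙsinφₙ, cosθₙ) = (-0.642632, -0.016138, -0.766005), ω = 2.2858.
R = I cosω + sinω [n̂]ₓ + (1−cosω) n̂n̂ᵀ gives
  R = [+0.028110, +0.595574, +0.802809; -0.561233, -0.655189, +0.505712; +0.827180, -0.464779, +0.315838]
β = atan2(√(R₁₃²+R₂₃²), R₃₃) = 1.249456; α = atan2(R₂₃, R₁₃) mod 2π = 0.562136; γ = atan2(R₃₂, −R₃₁) mod 2π = 3.653513
d^2_{1,1}(β=1.2495) via the finite sum:
c=cos(1.249456/2)=0.811122, s=sin(1.249456/2)=0.584877; N=√[6·1·6·1]=6.000000
Admissible k: 0..1 (factorial args all ≥0)
  k=0: (−1)^0·6.0000/(6)·0.8111^4·0.5849^0 = +0.432858
  k=1: (−1)^1·6.0000/(2)·0.8111^2·0.5849^2 = -0.675185
d^2_{1,1}(1.2495) = +0.432858 -0.675185 = -0.242327

d=-0.2423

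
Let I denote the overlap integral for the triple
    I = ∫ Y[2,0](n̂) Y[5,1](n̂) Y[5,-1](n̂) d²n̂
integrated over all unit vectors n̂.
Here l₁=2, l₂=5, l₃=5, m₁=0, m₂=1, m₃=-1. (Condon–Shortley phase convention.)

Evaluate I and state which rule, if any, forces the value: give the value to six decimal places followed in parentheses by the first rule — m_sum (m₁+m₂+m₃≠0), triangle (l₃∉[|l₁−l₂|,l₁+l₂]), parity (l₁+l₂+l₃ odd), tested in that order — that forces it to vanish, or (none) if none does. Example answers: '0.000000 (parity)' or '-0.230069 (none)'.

-0.145565 (none)

Checks pass: Σm=0; 12 even; l₃=5∈[3,7].
(2·2+1)(2·5+1)(2·5+1) = 605
Δ: 2! 2! 8! / 13! → 1/38610
sum: t=0:+1/2880 t=1:−1/576 t=2:+1/2880 = -1/960
3j²(2 5 5; 0 0 0) = Δ·Π!·Σ² = 10/429  (sign +1)
sum: t=0:+1/5760 t=1:−1/720 t=2:+1/2304 = -1/1280
3j²(2 5 5; 0 1 -1) = Δ·Π!·Σ² = 27/1430  (sign -1)
combine: 4πI² = 605·10/429·27/1430 = 45/169
take √, sign -1: I = -0.14556534
No selection rule forces the value: the integral is nonzero (none).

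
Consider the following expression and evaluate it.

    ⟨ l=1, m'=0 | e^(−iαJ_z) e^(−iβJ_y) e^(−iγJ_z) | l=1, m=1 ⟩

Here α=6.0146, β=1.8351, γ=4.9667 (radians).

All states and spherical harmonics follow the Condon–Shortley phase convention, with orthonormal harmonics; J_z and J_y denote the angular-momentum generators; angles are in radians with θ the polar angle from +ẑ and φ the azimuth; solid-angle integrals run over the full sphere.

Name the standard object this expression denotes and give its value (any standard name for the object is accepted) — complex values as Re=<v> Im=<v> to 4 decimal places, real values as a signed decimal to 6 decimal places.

Wigner D-matrix element, Re=0.1717 Im=0.6606

This is a Wigner D-matrix element — the rotation-matrix element ⟨l m'| R(α,β,γ) |l m⟩ in the angular-momentum basis.
Split into d^1_{0,1}(β=1.8351) × two z-phases.
c=cos(1.835100/2)=0.607768, s=sin(1.835100/2)=0.794115; N=√[1·1·2·1]=1.414214
k: max(0,(1)−(0))=1 … min(1+(1),1−(0))=1
  k=1: (−1)^0·1.4142/(1)·0.6078^1·0.7941^1 = +0.682552
d^1_{0,1}(1.8351) = +0.682552
Phases: e^{-i·(0)·6.0146}=+1.000000+0.000000i, e^{-i·(1)·4.9667}=+0.251579+0.967837i ⇒ D=+0.171716+0.660599i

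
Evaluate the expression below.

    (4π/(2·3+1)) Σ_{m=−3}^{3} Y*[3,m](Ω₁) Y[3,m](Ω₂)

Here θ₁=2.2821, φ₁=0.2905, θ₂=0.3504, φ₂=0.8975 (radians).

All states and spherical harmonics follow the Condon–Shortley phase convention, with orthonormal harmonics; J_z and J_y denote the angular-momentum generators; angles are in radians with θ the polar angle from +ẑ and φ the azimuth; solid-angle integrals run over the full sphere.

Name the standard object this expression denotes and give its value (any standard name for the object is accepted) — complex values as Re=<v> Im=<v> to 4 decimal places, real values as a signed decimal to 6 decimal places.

This sum is the spherical-harmonic addition theorem: it equals the Legendre polynomial P_l(cos γ) of the angle γ between the two directions.
Term-by-term m-sum for l=3 (normalisation 4π/7 = 1.795196):
  m=-3: (0.11674 + 0.13879j) × (-0.01520 - 0.00733j) = -0.00076 - 0.00297j  (running Σ = -0.00076 - 0.00297j)
  m=-2: (-0.32002 - 0.21013j) × (-0.02515 - 0.11028j) = -0.01512 + 0.04058j  (running Σ = -0.01588 + 0.03761j)
  m=-1: (0.26525 + 0.07930j) × (0.23595 - 0.29582j) = 0.08605 - 0.05976j  (running Σ = 0.07016 - 0.02215j)
  m=0: (0.21173 + 0.00000j) × (0.49449 + 0.00000j) = 0.10470 + 0.00000j  (running Σ = 0.17486 - 0.02215j)
  m=1: (-0.26525 + 0.07930j) × (-0.23595 - 0.29582j) = 0.08605 + 0.05976j  (running Σ = 0.26091 + 0.03761j)
  m=2: (-0.32002 + 0.21013j) × (-0.02515 + 0.11028j) = -0.01512 - 0.04058j  (running Σ = 0.24578 - 0.00297j)
  m=3: (-0.11674 + 0.13879j) × (0.01520 - 0.00733j) = -0.00076 + 0.00297j  (running Σ = 0.24503 - 0.00000j)
Accumulated sum 0.24503 - 0.00000j; after 4π/(2l+1) scaling, 0.43987 - 0.00000j ⇒ P_3 = 0.439871

Legendre polynomial (addition theorem), +0.439871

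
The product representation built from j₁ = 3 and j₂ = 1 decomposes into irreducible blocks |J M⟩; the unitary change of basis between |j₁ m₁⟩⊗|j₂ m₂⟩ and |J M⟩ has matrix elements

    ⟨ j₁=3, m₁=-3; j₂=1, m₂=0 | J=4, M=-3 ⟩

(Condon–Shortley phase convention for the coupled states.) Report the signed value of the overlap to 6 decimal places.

triangle: 0!×6!×2!/9! = 1440/362880
(j±m)!: 0!×6!×1!×1!×1!×7! = 3628800
prefactor² = (2J+1)×Δ×N² = 129600
  k=0: +1/(0!×0!×6!×1!×0!×1!) = 1/720
Σ = 1/720  ⇒  CG² = 129600×(1/720)² = 1/4
CG = +√(1/4) = +0.500000

+0.500000  (= +√(1/4))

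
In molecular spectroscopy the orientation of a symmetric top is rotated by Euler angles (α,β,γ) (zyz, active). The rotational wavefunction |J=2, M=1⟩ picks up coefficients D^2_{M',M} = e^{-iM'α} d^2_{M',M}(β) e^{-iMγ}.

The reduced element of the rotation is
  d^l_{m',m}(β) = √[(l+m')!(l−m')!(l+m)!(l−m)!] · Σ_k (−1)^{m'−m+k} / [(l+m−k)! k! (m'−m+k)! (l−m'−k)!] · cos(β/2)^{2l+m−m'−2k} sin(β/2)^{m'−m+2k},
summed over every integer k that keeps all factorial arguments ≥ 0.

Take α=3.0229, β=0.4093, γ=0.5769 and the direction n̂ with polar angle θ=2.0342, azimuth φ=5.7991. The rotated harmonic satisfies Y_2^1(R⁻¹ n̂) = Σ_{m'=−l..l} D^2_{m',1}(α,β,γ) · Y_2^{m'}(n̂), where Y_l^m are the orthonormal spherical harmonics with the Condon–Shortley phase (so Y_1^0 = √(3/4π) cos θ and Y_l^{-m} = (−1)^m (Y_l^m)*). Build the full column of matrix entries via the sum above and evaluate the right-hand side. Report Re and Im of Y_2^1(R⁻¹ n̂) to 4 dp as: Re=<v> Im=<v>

Need the full column D^2_{m',1} for m'=−2..2 at α=3.0229, β=0.4093, γ=0.5769.
cos(β/2)=0.979132, sin(β/2)=0.203224
d^2_{-2,1}: single k=3 term ⇒ +0.016436;  D = +0.011282-0.011953i
d^2_{-1,1}: k∈[2..3] ⇒ +0.118783 -0.001706 = +0.117078;  D = -0.089878+0.075028i
d^2_{0,1}: k∈[1..2] ⇒ +0.467278 -0.020130 = +0.447148;  D = +0.374781-0.243887i
d^2_{1,1}: k∈[0..1] ⇒ +0.919105 -0.118783 = +0.800322;  D = -0.717766+0.354015i
d^2_{2,1}: single k=0 term ⇒ -0.381531;  D = -0.359752+0.127061i
Y_2^{m'}(θ=2.0342,φ=5.7991) and Σ D·Y over m':
  (+0.0113-0.0120i)·(+0.1752+0.2546i)  (-0.0899+0.0750i)·(-0.2734-0.1438i)  (+0.3748-0.2439i)·(-0.1263+0.0000i)  (-0.7178+0.3540i)·(+0.2734-0.1438i)  (-0.3598+0.1271i)·(+0.1752-0.2546i)
Y_2^1(R⁻¹ n̂) = -0.182993+0.337852i

Re=-0.1830 Im=0.3379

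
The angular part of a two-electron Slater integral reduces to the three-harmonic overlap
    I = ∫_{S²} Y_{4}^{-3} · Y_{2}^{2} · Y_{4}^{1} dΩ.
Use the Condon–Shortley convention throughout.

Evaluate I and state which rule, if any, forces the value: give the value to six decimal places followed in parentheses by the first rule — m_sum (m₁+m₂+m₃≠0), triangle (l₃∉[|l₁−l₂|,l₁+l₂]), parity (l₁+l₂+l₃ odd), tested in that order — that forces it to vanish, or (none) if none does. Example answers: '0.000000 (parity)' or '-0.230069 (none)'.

Checks pass: Σm=0; 10 even; l₃=4∈[2,6].
(2·4+1)(2·2+1)(2·4+1) = 405
Δ: 2! 6! 2! / 11! → 1/13860
sum: t=0:+1/192 t=1:−1/36 t=2:+1/192 = -5/288
3j²(4 2 4; 0 0 0) = Δ·Π!·Σ² = 20/693  (sign -1)
sum: t=2:+1/480 = 1/480
3j²(4 2 4; -3 2 1) = Δ·Π!·Σ² = 3/110  (sign -1)
combine: 4πI² = 405·20/693·3/110 = 270/847
take √, sign +1: I = 0.15927046
No selection rule forces the value: the integral is nonzero (none).

0.159270 (none)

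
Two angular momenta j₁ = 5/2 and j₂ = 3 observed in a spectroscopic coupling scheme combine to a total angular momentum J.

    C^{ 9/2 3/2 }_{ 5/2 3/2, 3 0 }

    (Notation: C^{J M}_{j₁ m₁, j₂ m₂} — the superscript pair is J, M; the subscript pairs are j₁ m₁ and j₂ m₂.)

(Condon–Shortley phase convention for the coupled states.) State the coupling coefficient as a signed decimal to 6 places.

j₁+j₂−J=1  J+j₁−j₂=4  J−j₁+j₂=5  j₁+j₂+J+1=11
(j₁±m₁, j₂±m₂, J±M) = (4,1,3,3,6,3)
P² = 207360/77
sum k=0..1:
  [0] +1/72 = 1/72
  [1] −1/288 = -1/288
S = 1/96
C² = P²·S² = 45/154 ; C = +0.540562

+0.540562  (= +√(45/154))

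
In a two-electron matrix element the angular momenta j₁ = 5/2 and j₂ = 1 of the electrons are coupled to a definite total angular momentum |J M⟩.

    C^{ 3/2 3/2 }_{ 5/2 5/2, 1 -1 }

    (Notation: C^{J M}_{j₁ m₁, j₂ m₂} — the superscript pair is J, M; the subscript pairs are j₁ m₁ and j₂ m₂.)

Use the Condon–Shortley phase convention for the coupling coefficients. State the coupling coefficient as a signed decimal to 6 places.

j₁+j₂−J=2  J+j₁−j₂=3  J−j₁+j₂=0  j₁+j₂+J+1=6
(j₁±m₁, j₂±m₂, J±M) = (5,0,0,2,3,0)
P² = 96
sum k=0..0:
  [0] +1/12 = 1/12
S = 1/12
C² = P²·S² = 2/3 ; C = +0.816497

+√(2/3) = +0.816497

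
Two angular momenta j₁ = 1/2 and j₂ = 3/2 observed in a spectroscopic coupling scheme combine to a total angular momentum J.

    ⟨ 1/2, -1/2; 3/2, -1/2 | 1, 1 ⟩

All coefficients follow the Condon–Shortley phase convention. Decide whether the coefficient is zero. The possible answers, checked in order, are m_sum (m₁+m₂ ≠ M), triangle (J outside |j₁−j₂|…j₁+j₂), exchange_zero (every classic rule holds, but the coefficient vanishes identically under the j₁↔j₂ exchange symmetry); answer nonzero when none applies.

m_sum

m-sum: m₁+m₂ = -1/2+(-1/2) = -1, M = 1  ✗ ⇒ coefficient is 0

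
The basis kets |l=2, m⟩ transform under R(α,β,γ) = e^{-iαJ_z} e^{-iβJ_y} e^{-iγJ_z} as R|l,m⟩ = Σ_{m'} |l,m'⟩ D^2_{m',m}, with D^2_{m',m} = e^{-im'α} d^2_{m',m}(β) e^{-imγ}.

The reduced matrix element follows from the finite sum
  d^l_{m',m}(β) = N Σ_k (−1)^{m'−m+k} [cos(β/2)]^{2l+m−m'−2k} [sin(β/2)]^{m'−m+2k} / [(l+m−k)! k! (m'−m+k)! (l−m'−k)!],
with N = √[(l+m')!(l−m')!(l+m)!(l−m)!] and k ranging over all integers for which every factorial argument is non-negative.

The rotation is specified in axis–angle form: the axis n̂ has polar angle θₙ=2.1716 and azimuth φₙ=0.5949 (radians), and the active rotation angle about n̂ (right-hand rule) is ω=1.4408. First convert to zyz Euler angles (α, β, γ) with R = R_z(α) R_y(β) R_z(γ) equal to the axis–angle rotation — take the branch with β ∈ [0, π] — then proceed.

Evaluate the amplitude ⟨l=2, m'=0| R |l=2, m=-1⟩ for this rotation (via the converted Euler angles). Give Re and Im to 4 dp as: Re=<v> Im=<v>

Re=-0.3968 Im=-0.2247

Axis–angle → zyz. n̂ = (sinθₙcosφₙ, sinθₙsinφₙ, cosθₙ) = (+0.683171, +0.462285, -0.565306), ω = 1.4408.
R = I cosω + sinω [n̂]ₓ + (1−cosω) n̂n̂ᵀ gives
  R = [+0.535851, +0.835415, +0.122248; -0.285656, +0.315635, -0.904862; -0.794521, +0.449951, +0.407775]
β = atan2(√(R₁₃²+R₂₃²), R₃₃) = 1.150781; α = atan2(R₂₃, R₁₃) mod 2π = 4.846677; γ = atan2(R₃₂, −R₃₁) mod 2π = 0.515284
Split into d^2_{0,-1}(β=1.1508) × two z-phases.
Half-angle: c=0.838980, s=0.544162. N=√(2·2·1·6)=4.898979
k∈{0,1} keeps every argument non-negative
  k=0: (−1)^1·4.8990/(2)·0.8390^3·0.5442^1 = -0.787152
  k=1: (−1)^2·4.8990/(2)·0.8390^1·0.5442^3 = +0.331141
d^2_{0,-1}(1.1508) = -0.787152 +0.331141 = -0.456012
Phases: e^{-i·(0)·4.8467}=+1.000000+0.000000i, e^{-i·(-1)·0.5153}=+0.870153+0.492782i ⇒ D=-0.396800-0.224714i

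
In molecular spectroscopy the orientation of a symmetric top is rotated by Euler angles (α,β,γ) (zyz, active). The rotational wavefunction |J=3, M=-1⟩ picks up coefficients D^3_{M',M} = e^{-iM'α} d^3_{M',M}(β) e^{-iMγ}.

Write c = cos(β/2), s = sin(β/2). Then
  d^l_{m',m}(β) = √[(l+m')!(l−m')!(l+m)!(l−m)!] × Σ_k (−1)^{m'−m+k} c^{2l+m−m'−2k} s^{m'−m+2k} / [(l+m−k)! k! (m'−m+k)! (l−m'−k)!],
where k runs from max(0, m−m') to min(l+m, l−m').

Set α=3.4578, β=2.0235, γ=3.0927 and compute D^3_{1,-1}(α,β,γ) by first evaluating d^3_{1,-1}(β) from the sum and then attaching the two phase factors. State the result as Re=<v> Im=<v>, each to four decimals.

D^3_{1,-1}(3.4578,2.0235,3.0927) = e^{-i·1·3.4578}·d^3_{1,-1}(2.0235)·e^{-i·-1·3.0927}. Compute d first:
With c≡cos(β/2)=0.530378 and s≡sin(β/2)=0.847761, N=[24·2·2·24]^{1/2}=48.000000
k∈{0,1,2} keeps every argument non-negative
  k=0: (−1)^2·48.0000/(8)·0.5304^4·0.8478^2 = +0.341225
  k=1: (−1)^3·48.0000/(6)·0.5304^2·0.8478^4 = -1.162399
  k=2: (−1)^4·48.0000/(48)·0.5304^0·0.8478^6 = +0.371229
d^3_{1,-1}(2.0235) = +0.341225 -1.162399 +0.371229 = -0.449946
Phases: e^{-i·(1)·3.4578}=-0.950422+0.310964i, e^{-i·(-1)·3.0927}=-0.998805+0.048873i ⇒ D=-0.420289+0.160650i

Re=-0.4203 Im=0.1606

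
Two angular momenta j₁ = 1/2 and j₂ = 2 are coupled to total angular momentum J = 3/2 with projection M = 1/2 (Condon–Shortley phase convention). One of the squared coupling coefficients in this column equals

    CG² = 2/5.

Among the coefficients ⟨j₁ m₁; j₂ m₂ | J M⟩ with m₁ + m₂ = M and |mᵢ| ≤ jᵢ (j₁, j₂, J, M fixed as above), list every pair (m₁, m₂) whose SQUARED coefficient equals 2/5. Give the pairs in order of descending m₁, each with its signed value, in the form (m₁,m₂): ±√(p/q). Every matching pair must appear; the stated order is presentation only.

(1/2,0): +√(2/5)

Admissible pairs with m₁+m₂ = M = 1/2: (-1/2,1), (1/2,0)
  (m₁,m₂)=(1/2,0): CG² = 2/5, CG = +√(2/5)   ← matches the target
  (m₁,m₂)=(-1/2,1): CG² = 3/5, CG = −√(3/5)
Pairs with CG² = 2/5: (1/2,0): +√(2/5)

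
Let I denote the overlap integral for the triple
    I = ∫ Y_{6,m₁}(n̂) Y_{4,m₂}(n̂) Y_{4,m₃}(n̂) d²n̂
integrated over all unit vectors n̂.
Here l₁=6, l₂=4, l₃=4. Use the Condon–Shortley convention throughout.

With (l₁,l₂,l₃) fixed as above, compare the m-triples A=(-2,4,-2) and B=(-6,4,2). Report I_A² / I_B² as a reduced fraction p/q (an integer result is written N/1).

5/11

Shared (l₁,l₂,l₃)=(6,4,4): N and (l;000)² cancel in I_A²/I_B².
A: Δ = 6!·6!·2!/15! = 1/1261260; Racah Σ t=6..6: t=6:+1/69120 = 1/69120; ⇒ 3j(6 4 4; -2 4 -2)² = 4/429, sgn +1
B: Δ = 6!·6!·2!/15! = 1/1261260; Racah Σ t=6..6: t=6:+1/1036800 = 1/1036800; ⇒ 3j(6 4 4; -6 4 2)² = 4/195, sgn +1
I_A²/I_B² = (4/429)/(4/195) = 5/11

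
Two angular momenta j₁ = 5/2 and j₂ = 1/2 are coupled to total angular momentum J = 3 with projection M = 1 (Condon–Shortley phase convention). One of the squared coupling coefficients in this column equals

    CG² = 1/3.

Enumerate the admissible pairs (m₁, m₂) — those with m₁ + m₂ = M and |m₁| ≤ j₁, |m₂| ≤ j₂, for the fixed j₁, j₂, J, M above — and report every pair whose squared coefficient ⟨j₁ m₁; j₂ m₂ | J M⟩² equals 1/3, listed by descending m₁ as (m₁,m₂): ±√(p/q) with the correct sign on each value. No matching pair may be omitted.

Admissible pairs with m₁+m₂ = M = 1: (1/2,1/2), (3/2,-1/2)
  (m₁,m₂)=(3/2,-1/2): CG² = 1/3, CG = +√(1/3)   ← matches the target
  (m₁,m₂)=(1/2,1/2): CG² = 2/3, CG = +√(2/3)
Pairs with CG² = 1/3: (3/2,-1/2): +√(1/3)

(3/2,-1/2): +√(1/3)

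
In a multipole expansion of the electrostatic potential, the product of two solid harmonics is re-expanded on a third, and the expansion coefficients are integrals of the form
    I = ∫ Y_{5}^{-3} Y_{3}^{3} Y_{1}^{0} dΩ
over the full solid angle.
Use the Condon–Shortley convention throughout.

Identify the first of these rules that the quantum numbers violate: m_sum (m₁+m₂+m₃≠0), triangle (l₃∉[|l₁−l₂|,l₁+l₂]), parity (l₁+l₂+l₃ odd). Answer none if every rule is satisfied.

Σmᵢ = 0  ✓
l₃∈[|l₁−l₂|,l₁+l₂]=[2,8] required, l₃=1 fails  ✗
Σlᵢ = 9 ⇒ odd

triangle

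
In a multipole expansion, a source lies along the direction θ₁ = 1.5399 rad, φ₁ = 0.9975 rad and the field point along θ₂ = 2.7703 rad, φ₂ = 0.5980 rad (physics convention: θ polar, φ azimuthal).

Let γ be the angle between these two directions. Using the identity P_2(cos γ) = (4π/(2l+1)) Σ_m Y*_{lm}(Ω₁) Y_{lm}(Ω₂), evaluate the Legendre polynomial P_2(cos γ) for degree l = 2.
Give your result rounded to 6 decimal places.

-0.360184

Term-by-term m-sum for l=2 (normalisation 4π/5 = 2.513274):
  m=-2: Y*=-0.15884 + 0.35170j  Y=0.01861 - 0.04732j  product 0.01369 + 0.01406j
  m=-1: Y*=0.01294 + 0.02004j  Y=-0.21587 + 0.14705j  product -0.00574 - 0.00242j
  m=+0: Y*=-0.31449 + 0.00000j  Y=0.50623 + 0.00000j  product -0.15920 + 0.00000j
  m=+1: Y*=-0.01294 + 0.02004j  Y=0.21587 + 0.14705j  product -0.00574 + 0.00242j
  m=+2: Y*=-0.15884 - 0.35170j  Y=0.01861 + 0.04732j  product 0.01369 - 0.01406j
Σ over m = -0.14331 + 0.00000j; ×(4π/5) → -0.36018 + 0.00000j. Real part: -0.360184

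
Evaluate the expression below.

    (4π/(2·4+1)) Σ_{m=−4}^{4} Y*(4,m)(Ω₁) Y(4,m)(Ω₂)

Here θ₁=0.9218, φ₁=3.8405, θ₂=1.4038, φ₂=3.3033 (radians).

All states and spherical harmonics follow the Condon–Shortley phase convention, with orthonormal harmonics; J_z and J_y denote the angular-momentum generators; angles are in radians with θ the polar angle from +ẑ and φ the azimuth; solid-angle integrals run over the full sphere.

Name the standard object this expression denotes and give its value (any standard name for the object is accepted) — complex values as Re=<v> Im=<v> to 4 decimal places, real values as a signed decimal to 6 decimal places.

This sum is the spherical-harmonic addition theorem: it equals the Legendre polynomial P_l(cos γ) of the angle γ between the two directions.
Addition theorem: P_4(cos γ) = (4π/9) Σ_m Y*_{lm}(Ω₁) Y_{lm}(Ω₂), m = −4…4:
  m=-4: (-0.167718+0.060456i) × (+0.333896-0.252163i) = -0.040756+0.062478i  (running Σ = -0.040756+0.062478i)
  m=-3: (+0.192040-0.330842i) × (-0.176474+0.093026i) = -0.003113+0.076250i  (running Σ = -0.043869+0.138728i)
  m=-2: (+0.056901+0.325657i) × (-0.248767+0.083383i) = -0.041309-0.076268i  (running Σ = -0.085178+0.062459i)
  m=-1: (+0.077256+0.064928i) × (+0.214793-0.035040i) = +0.018869+0.011239i  (running Σ = -0.066309+0.073699i)
  m=0: (-0.347864-0.000000i) × (+0.232499+0.000000i) = -0.080878-0.000000i  (running Σ = -0.147187+0.073699i)
  m=1: (-0.077256+0.064928i) × (-0.214793-0.035040i) = +0.018869-0.011239i  (running Σ = -0.128317+0.062459i)
  m=2: (+0.056901-0.325657i) × (-0.248767-0.083383i) = -0.041309+0.076268i  (running Σ = -0.169627+0.138728i)
  m=3: (-0.192040-0.330842i) × (+0.176474+0.093026i) = -0.003113-0.076250i  (running Σ = -0.172740+0.062478i)
  m=4: (-0.167718-0.060456i) × (+0.333896+0.252163i) = -0.040756-0.062478i  (running Σ = -0.213495+0.000000i)
Σ over m = -0.213495+0.000000i; ×(4π/9) → -0.298096+0.000000i. Real part: -0.298096

Legendre polynomial (addition theorem), -0.298096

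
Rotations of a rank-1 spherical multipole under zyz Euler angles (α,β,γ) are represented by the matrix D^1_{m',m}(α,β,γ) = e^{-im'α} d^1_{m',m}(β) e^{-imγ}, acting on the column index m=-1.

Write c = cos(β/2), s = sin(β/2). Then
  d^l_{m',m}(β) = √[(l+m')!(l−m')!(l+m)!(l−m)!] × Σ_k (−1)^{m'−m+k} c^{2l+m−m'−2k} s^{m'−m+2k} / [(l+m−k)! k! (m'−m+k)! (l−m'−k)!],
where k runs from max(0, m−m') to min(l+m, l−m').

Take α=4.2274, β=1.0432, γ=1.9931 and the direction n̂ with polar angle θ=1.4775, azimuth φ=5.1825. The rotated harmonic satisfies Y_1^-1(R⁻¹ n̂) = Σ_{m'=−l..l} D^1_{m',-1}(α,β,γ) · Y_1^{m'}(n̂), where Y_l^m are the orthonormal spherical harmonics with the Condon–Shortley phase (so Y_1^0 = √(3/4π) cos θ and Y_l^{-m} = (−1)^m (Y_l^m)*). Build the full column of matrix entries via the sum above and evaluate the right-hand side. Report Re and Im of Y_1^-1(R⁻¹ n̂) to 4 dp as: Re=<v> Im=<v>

Need the full column D^1_{m',-1} for m'=−1..1 at α=4.2274, β=1.0432, γ=1.9931.
cos(β/2)=0.867023, sin(β/2)=0.498268
d^1_{-1,-1}: single k=0 term ⇒ +0.751729;  D = +0.750253-0.047092i
d^1_{0,-1}: single k=0 term ⇒ -0.610954;  D = +0.250407-0.557280i
d^1_{1,-1}: single k=0 term ⇒ +0.248271;  D = -0.152905-0.195598i
Y_1^{m'}(θ=1.4775,φ=5.1825) and Σ D·Y over m':
  (+0.7503-0.0471i)·(+0.1558+0.3067i)  (+0.2504-0.5573i)·(+0.0455+0.0000i)  (-0.1529-0.1956i)·(-0.1558+0.3067i)
Y_1^-1(R⁻¹ n̂) = +0.226558+0.180965i

Re=0.2266 Im=0.1810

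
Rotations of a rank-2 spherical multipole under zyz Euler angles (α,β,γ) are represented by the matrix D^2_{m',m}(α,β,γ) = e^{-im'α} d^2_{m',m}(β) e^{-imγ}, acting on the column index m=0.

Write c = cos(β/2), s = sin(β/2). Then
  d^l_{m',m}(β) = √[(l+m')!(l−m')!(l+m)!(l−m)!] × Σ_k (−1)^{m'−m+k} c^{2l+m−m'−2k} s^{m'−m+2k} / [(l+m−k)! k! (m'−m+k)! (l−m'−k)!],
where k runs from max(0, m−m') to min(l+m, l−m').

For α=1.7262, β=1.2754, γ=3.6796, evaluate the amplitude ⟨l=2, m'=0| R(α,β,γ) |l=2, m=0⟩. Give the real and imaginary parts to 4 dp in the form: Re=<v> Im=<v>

Re=-0.3729 Im=0.0000

Split into d^2_{0,0}(β=1.2754) × two z-phases.
Half-angle: c=0.803467, s=0.595349. N=√(2·2·2·2)=4.000000
The bounds max(0,m−m')=0 and min(l+m,l−m')=2 give 3 terms
  k=0: (−1)^0·4.0000/(4)·0.8035^4·0.5953^0 = +0.416747
  k=1: (−1)^1·4.0000/(1)·0.8035^2·0.5953^2 = -0.915250
  k=2: (−1)^2·4.0000/(4)·0.8035^0·0.5953^4 = +0.125628
d^2_{0,0}(1.2754) = +0.416747 -0.915250 +0.125628 = -0.372875
Phases: e^{-i·(0)·1.7262}=+1.000000+0.000000i, e^{-i·(0)·3.6796}=+1.000000+0.000000i ⇒ D=-0.372875+0.000000i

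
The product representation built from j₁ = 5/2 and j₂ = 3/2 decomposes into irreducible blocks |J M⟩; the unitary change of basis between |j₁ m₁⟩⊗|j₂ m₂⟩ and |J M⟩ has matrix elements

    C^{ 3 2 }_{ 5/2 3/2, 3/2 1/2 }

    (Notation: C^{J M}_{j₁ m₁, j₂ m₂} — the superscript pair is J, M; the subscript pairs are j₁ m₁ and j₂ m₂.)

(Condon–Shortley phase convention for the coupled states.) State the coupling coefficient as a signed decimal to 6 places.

√[7·1!4!2!/8! · 4!1!2!1!5!1!] = √(48)
  +(−1)^0/∏(0,1,1,2,3,0)! = 1/12  (running 1/12)
  +(−1)^1/∏(1,0,0,1,4,1)! = -1/24  (running 1/24)
⟨..|..⟩ = √(48)·(1/24) = +0.288675

+0.288675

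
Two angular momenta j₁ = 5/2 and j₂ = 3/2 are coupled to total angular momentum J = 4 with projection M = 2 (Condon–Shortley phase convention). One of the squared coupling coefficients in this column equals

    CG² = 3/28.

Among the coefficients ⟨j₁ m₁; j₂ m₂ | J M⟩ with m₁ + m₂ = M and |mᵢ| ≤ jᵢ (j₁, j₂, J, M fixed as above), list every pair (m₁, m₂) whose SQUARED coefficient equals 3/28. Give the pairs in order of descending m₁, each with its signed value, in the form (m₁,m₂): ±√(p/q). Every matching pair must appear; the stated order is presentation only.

(5/2,-1/2): +√(3/28)

Admissible pairs with m₁+m₂ = M = 2: (1/2,3/2), (3/2,1/2), (5/2,-1/2)
  (m₁,m₂)=(5/2,-1/2): CG² = 3/28, CG = +√(3/28)   ← matches the target
  (m₁,m₂)=(3/2,1/2): CG² = 15/28, CG = +√(15/28)
  (m₁,m₂)=(1/2,3/2): CG² = 5/14, CG = +√(5/14)
Pairs with CG² = 3/28: (5/2,-1/2): +√(3/28)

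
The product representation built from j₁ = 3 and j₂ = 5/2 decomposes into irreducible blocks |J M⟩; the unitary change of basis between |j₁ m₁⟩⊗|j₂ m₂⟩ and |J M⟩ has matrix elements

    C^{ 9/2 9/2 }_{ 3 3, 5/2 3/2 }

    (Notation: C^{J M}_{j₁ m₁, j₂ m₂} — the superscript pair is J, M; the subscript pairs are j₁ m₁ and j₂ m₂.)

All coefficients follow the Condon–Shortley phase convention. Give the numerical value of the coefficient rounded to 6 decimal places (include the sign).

+0.738549  (= +√(6/11))

j₁+j₂−J=1  J+j₁−j₂=5  J−j₁+j₂=4  j₁+j₂+J+1=11
(j₁±m₁, j₂±m₂, J±M) = (6,0,4,1,9,0)
P² = 49766400/11
sum k=0..0:
  [0] +1/2880 = 1/2880
S = 1/2880
C² = P²·S² = 6/11 ; C = +0.738549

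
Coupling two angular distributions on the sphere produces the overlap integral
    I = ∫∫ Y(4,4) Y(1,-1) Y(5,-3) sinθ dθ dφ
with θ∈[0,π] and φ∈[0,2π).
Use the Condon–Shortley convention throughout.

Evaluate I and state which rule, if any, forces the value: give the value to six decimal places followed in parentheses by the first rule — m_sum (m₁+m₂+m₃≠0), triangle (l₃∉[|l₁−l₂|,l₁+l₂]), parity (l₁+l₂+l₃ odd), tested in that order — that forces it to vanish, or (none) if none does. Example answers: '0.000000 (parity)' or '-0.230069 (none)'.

Rules hold: Σm=0, L=10 even, 3≤5≤5.
N = 9·3·11 = 297
Δ = 0!·8!·2!/11! = 1/495
Racah Σ t=0..0: t=0:+1/576 = 1/576
⇒ 3j(4 1 5; 0 0 0)² = 5/99, sgn -1
Racah Σ t=0..0: t=0:+1/80640 = 1/80640
⇒ 3j(4 1 5; 4 -1 -3)² = 1/495, sgn +1
4πI² = N·(3j₀)²·(3jₘ)² = 1/33
I = -1·√(0.030303/4π) = -0.04910640
No selection rule forces the value: the integral is nonzero (none).

-0.049106 (none)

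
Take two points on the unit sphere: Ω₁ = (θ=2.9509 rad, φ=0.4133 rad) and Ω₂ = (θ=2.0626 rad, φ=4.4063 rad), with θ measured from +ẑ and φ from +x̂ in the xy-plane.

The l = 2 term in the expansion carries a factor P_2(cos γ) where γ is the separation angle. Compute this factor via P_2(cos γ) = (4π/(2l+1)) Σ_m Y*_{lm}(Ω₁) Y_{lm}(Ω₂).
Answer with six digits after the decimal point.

-0.312486

Summing Y*_{l m}(θ₁,φ₁)·Y_{l m}(θ₂,φ₂) over m ∈ [−2, 2]; prefactor 4π/(2·2+1) = 2.513274:
  m=-2: (+0.009400+0.010208i) × (-0.245634-0.172476i) = -0.000548-0.004129i  (running Σ = -0.000548-0.004129i)
  m=-1: (-0.131668-0.057744i) × (+0.096900-0.306627i) = -0.030465+0.034778i  (running Σ = -0.031013+0.030649i)
  m=0: (+0.596792-0.000000i) × (-0.104406+0.000000i) = -0.062308+0.000000i  (running Σ = -0.093321+0.030649i)
  m=1: (+0.131668-0.057744i) × (-0.096900-0.306627i) = -0.030465-0.034778i  (running Σ = -0.123786-0.004129i)
  m=2: (+0.009400-0.010208i) × (-0.245634+0.172476i) = -0.000548+0.004129i  (running Σ = -0.124334+0.000000i)
Σ over m = -0.124334+0.000000i; ×(4π/5) → -0.312486+0.000000i. Real part: -0.312486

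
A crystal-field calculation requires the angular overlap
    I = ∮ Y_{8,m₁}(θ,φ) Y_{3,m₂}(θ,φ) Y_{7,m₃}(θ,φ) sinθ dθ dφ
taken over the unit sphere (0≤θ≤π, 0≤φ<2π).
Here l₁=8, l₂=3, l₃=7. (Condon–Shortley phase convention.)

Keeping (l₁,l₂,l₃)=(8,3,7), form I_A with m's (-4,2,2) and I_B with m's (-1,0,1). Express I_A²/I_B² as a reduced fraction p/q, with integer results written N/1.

l's match ⇒ only the (l;m) 3-j factors differ between A and B.
A: triangle coeff Δ(8,3,7) = 1/5290740; Σ_t [3,4]: t=3:−1/26127360 t=4:+1/23224320 = 1/209018880; (3j)²=275/1058148 [(8 3 7; -4 2 2)], sign=-1
B: triangle coeff Δ(8,3,7) = 1/5290740; Σ_t [1,3]: t=1:−1/11612160 t=2:+1/2419200 t=3:−1/6220800 = 29/174182400; (3j)²=841/83980 [(8 3 7; -1 0 1)], sign=+1
I_A²/I_B² = (275/1058148)/(841/83980) = 1375/52983

1375/52983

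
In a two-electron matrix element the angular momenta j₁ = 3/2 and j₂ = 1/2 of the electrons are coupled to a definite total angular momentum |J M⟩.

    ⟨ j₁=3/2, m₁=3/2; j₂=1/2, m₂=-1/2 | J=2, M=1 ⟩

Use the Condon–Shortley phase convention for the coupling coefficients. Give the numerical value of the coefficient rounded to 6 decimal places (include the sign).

√[5·0!3!1!/5! · 3!0!0!1!3!1!] = √(9)
  +(−1)^0/∏(0,0,0,0,3,1)! = 1/6  (running 1/6)
⟨..|..⟩ = √(9)·(1/6) = +0.500000

+0.500000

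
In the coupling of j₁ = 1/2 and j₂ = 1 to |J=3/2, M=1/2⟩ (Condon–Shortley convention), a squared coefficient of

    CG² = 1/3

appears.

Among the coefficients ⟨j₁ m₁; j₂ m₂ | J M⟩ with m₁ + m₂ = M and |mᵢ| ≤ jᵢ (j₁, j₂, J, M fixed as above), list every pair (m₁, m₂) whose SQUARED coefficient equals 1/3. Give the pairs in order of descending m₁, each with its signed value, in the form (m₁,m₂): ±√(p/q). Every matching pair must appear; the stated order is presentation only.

Admissible pairs with m₁+m₂ = M = 1/2: (-1/2,1), (1/2,0)
  (m₁,m₂)=(1/2,0): CG² = 2/3, CG = +√(2/3)
  (m₁,m₂)=(-1/2,1): CG² = 1/3, CG = +√(1/3)   ← matches the target
Pairs with CG² = 1/3: (-1/2,1): +√(1/3)

(-1/2,1): +√(1/3)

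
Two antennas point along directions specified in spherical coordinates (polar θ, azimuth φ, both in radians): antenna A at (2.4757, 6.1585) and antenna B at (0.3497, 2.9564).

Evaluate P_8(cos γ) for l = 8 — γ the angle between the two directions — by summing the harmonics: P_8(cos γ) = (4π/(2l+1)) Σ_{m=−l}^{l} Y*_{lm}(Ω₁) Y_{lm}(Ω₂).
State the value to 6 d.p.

Term-by-term m-sum for l=8 (normalisation 4π/17 = 0.739198):
  [-8]  conj(Y_{8,-8})(Ω₁) = (0.005930, -0.009185) ; Y_{8,-8}(Ω₂) = (0.000009, 0.000097) ; Δ = (0.000001, 0.000000)
  [-7]  conj(Y_{8,-7})(Ω₁) = (-0.035776, 0.042648) ; Y_{8,-7}(Ω₂) = (-0.000291, -0.001033) ; Δ = (0.000054, 0.000025)
  [-6]  conj(Y_{8,-6})(Ω₁) = (0.126905, -0.117778) ; Y_{8,-6}(Ω₂) = (0.003306, 0.006678) ; Δ = (0.001206, 0.000458)
  [-5]  conj(Y_{8,-5})(Ω₁) = (-0.293120, 0.210781) ; Y_{8,-5}(Ω₂) = (-0.022196, -0.029513) ; Δ = (0.012727, 0.003972)
  [-4]  conj(Y_{8,-4})(Ω₁) = (0.423035, -0.230414) ; Y_{8,-4}(Ω₂) = (0.098683, 0.090246) ; Δ = (0.062540, 0.015439)
  [-3]  conj(Y_{8,-3})(Ω₁) = (-0.276640, 0.108591) ; Y_{8,-3}(Ω₂) = (-0.292543, -0.181612) ; Δ = (0.100651, 0.018474)
  [-2]  conj(Y_{8,-2})(Ω₁) = (-0.174338, 0.044399) ; Y_{8,-2}(Ω₂) = (0.531180, 0.206261) ; Δ = (-0.101763, -0.012375)
  [-1]  conj(Y_{8,-1})(Ω₁) = (0.394968, -0.049504) ; Y_{8,-1}(Ω₂) = (-0.405606, -0.075986) ; Δ = (-0.163963, -0.009933)
  [+0]  conj(Y_{8,0})(Ω₁) = (0.057956, -0.000000) ; Y_{8,0}(Ω₂) = (-0.295143, 0.000000) ; Δ = (-0.017105, 0.000000)
  [+1]  conj(Y_{8,1})(Ω₁) = (-0.394968, -0.049504) ; Y_{8,1}(Ω₂) = (0.405606, -0.075986) ; Δ = (-0.163963, 0.009933)
  [+2]  conj(Y_{8,2})(Ω₁) = (-0.174338, -0.044399) ; Y_{8,2}(Ω₂) = (0.531180, -0.206261) ; Δ = (-0.101763, 0.012375)
  [+3]  conj(Y_{8,3})(Ω₁) = (0.276640, 0.108591) ; Y_{8,3}(Ω₂) = (0.292543, -0.181612) ; Δ = (0.100651, -0.018474)
  [+4]  conj(Y_{8,4})(Ω₁) = (0.423035, 0.230414) ; Y_{8,4}(Ω₂) = (0.098683, -0.090246) ; Δ = (0.062540, -0.015439)
  [+5]  conj(Y_{8,5})(Ω₁) = (0.293120, 0.210781) ; Y_{8,5}(Ω₂) = (0.022196, -0.029513) ; Δ = (0.012727, -0.003972)
  [+6]  conj(Y_{8,6})(Ω₁) = (0.126905, 0.117778) ; Y_{8,6}(Ω₂) = (0.003306, -0.006678) ; Δ = (0.001206, -0.000458)
  [+7]  conj(Y_{8,7})(Ω₁) = (0.035776, 0.042648) ; Y_{8,7}(Ω₂) = (0.000291, -0.001033) ; Δ = (0.000054, -0.000025)
  [+8]  conj(Y_{8,8})(Ω₁) = (0.005930, 0.009185) ; Y_{8,8}(Ω₂) = (0.000009, -0.000097) ; Δ = (0.000001, -0.000000)
Σ over m = (-0.194198, -0.000000); ×(4π/17) → (-0.143551, -0.000000). Real part: -0.143551

-0.143551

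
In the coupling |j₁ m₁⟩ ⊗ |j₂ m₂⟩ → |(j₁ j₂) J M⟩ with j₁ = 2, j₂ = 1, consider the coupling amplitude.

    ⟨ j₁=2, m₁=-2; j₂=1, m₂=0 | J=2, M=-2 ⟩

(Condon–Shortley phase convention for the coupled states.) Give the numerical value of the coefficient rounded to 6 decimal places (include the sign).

−√(2/3) = -0.816497

j₁+j₂−J=1  J+j₁−j₂=3  J−j₁+j₂=1  j₁+j₂+J+1=6
(j₁±m₁, j₂±m₂, J±M) = (0,4,1,1,0,4)
P² = 24
sum k=1..1:
  [1] −1/6 = -1/6
S = -1/6
C² = P²·S² = 2/3 ; C = -0.816497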